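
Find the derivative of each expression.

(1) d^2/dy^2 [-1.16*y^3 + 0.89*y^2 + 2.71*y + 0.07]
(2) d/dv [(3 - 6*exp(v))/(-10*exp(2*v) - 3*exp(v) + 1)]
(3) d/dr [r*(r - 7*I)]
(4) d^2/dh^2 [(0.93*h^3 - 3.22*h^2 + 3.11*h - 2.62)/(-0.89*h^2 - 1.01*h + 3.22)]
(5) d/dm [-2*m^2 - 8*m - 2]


(1) = 1.78 - 6.96*y
(2) = (-60*exp(2*v) + 60*exp(v) + 3)*exp(v)/(100*exp(4*v) + 60*exp(3*v) - 11*exp(2*v) - 6*exp(v) + 1)
(3) = 2*r - 7*I
(4) = (-17.943552*h^3 + 85.966344*h^2 - 97.200792*h + 66.905928)/(0.704969*h^6 + 2.400063*h^5 - 4.928019*h^4 - 16.336447*h^3 + 17.829462*h^2 + 31.416252*h - 33.386248)
(5) = -4*m - 8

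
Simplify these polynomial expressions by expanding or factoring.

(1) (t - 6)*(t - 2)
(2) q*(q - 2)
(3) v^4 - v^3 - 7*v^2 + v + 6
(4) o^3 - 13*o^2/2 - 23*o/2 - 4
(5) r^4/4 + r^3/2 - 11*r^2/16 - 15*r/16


(1) = t^2 - 8*t + 12
(2) = q^2 - 2*q
(3) = (v - 3)*(v - 1)*(v + 1)*(v + 2)
(4) = (o - 8)*(o + 1/2)*(o + 1)
(5) = r*(r/4 + 1/4)*(r - 3/2)*(r + 5/2)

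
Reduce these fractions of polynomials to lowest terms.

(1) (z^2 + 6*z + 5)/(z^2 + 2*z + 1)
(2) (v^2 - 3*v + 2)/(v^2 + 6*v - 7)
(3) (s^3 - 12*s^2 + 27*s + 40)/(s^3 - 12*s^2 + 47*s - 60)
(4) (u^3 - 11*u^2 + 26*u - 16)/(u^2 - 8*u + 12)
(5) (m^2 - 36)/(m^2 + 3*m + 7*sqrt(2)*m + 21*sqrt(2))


(1) = (z + 5)/(z + 1)
(2) = (v - 2)/(v + 7)
(3) = (s^2 - 7*s - 8)/(s^2 - 7*s + 12)
(4) = (u^2 - 9*u + 8)/(u - 6)
(5) = (m^2 - 36)/(m^2 + m*(3 + 7*sqrt(2)) + 21*sqrt(2))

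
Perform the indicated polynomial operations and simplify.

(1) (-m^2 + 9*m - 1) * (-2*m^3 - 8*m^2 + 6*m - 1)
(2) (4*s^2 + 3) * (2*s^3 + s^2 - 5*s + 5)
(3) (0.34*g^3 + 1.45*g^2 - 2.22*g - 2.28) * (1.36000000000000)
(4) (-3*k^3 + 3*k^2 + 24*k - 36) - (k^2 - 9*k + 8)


(1) = 2*m^5 - 10*m^4 - 76*m^3 + 63*m^2 - 15*m + 1
(2) = 8*s^5 + 4*s^4 - 14*s^3 + 23*s^2 - 15*s + 15
(3) = 0.4624*g^3 + 1.972*g^2 - 3.0192*g - 3.1008
(4) = -3*k^3 + 2*k^2 + 33*k - 44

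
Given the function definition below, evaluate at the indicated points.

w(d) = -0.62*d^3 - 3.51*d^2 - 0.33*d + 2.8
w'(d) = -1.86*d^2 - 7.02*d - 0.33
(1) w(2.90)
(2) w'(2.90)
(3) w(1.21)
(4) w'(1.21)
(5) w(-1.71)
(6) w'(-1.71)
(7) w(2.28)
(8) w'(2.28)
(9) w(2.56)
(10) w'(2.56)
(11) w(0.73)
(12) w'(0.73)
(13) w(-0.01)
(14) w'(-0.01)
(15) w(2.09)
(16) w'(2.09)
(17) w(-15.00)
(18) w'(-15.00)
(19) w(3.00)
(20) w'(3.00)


(1) = -42.80
(2) = -36.33
(3) = -3.84
(4) = -11.55
(5) = -3.80
(6) = 6.24
(7) = -23.55
(8) = -26.00
(9) = -31.45
(10) = -30.49
(11) = 0.45
(12) = -6.45
(13) = 2.80
(14) = -0.26
(15) = -18.88
(16) = -23.13
(17) = 1310.50
(18) = -313.53
(19) = -46.52
(20) = -38.13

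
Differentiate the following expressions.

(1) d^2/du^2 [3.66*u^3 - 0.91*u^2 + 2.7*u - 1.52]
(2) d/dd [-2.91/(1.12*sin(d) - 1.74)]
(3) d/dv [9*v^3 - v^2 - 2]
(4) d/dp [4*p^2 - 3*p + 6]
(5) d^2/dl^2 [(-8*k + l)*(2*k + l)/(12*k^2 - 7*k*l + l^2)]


(1) = 21.96*u - 1.82
(2) = 3.2592*cos(d)/(1.12*sin(d) - 1.74)^2
(3) = v*(27*v - 2)
(4) = 8*p - 3
(5) = 2*k*(-952*k^3 + 552*k^2*l - 84*k*l^2 + l^3)/(1728*k^6 - 3024*k^5*l + 2196*k^4*l^2 - 847*k^3*l^3 + 183*k^2*l^4 - 21*k*l^5 + l^6)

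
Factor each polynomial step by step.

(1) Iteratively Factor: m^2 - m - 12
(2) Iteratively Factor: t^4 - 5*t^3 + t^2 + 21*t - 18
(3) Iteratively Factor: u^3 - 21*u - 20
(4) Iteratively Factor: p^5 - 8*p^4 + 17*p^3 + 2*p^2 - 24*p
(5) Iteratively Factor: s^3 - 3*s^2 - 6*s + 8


(1) = (m + 3)*(m - 4)
(2) = (t - 3)*(t^3 - 2*t^2 - 5*t + 6) = (t - 3)*(t - 1)*(t^2 - t - 6) = (t - 3)^2*(t - 1)*(t + 2)
(3) = (u - 5)*(u^2 + 5*u + 4) = (u - 5)*(u + 4)*(u + 1)
(4) = (p)*(p^4 - 8*p^3 + 17*p^2 + 2*p - 24) = p*(p - 2)*(p^3 - 6*p^2 + 5*p + 12) = p*(p - 4)*(p - 2)*(p^2 - 2*p - 3) = p*(p - 4)*(p - 2)*(p + 1)*(p - 3)
(5) = (s + 2)*(s^2 - 5*s + 4) = (s - 4)*(s + 2)*(s - 1)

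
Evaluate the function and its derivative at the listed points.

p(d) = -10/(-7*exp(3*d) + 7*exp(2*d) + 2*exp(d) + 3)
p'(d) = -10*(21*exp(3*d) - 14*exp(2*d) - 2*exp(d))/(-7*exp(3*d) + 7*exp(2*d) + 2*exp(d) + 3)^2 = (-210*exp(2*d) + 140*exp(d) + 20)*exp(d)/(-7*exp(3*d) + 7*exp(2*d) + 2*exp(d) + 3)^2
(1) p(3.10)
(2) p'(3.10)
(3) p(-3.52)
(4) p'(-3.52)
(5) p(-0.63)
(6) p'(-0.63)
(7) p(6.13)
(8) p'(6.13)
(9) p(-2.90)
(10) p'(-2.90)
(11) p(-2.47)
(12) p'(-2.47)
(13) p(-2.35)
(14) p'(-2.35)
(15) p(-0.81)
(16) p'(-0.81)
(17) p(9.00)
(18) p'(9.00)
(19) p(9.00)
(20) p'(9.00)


(1) = 0.00
(2) = -0.00
(3) = -3.26
(4) = 0.08
(5) = -2.00
(6) = 0.75
(7) = 0.00
(8) = -0.00
(9) = -3.19
(10) = 0.15
(11) = -3.11
(12) = 0.25
(13) = -3.08
(14) = 0.28
(15) = -2.15
(16) = 0.83
(17) = 0.00
(18) = -0.00
(19) = 0.00
(20) = -0.00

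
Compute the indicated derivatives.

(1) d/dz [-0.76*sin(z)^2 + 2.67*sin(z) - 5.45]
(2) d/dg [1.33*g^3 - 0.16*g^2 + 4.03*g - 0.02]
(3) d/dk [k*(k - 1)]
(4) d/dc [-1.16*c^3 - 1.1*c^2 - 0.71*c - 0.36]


(1) = (2.67 - 1.52*sin(z))*cos(z)
(2) = 3.99*g^2 - 0.32*g + 4.03
(3) = 2*k - 1
(4) = -3.48*c^2 - 2.2*c - 0.71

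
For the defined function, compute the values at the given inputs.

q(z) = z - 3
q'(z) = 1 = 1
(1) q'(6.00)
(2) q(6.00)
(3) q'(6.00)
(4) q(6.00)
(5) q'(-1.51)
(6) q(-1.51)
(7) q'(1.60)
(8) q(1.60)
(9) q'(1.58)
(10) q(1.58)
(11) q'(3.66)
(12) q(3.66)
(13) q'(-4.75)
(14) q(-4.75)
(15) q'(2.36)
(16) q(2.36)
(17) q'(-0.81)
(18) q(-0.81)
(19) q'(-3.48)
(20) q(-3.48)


(1) = 1.00
(2) = 3.00
(3) = 1.00
(4) = 3.00
(5) = 1.00
(6) = -4.51
(7) = 1.00
(8) = -1.40
(9) = 1.00
(10) = -1.42
(11) = 1.00
(12) = 0.66
(13) = 1.00
(14) = -7.75
(15) = 1.00
(16) = -0.64
(17) = 1.00
(18) = -3.81
(19) = 1.00
(20) = -6.48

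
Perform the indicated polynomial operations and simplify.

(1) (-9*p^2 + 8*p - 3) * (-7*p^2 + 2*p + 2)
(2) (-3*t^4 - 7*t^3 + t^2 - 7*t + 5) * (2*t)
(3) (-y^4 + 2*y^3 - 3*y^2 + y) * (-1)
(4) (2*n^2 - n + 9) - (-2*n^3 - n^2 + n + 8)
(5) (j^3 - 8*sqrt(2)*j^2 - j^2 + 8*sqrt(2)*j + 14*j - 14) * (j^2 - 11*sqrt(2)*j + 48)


(1) = 63*p^4 - 74*p^3 + 19*p^2 + 10*p - 6
(2) = -6*t^5 - 14*t^4 + 2*t^3 - 14*t^2 + 10*t
(3) = y^4 - 2*y^3 + 3*y^2 - y
(4) = 2*n^3 + 3*n^2 - 2*n + 1
(5) = j^5 - 19*sqrt(2)*j^4 - j^4 + 19*sqrt(2)*j^3 + 238*j^3 - 538*sqrt(2)*j^2 - 238*j^2 + 672*j + 538*sqrt(2)*j - 672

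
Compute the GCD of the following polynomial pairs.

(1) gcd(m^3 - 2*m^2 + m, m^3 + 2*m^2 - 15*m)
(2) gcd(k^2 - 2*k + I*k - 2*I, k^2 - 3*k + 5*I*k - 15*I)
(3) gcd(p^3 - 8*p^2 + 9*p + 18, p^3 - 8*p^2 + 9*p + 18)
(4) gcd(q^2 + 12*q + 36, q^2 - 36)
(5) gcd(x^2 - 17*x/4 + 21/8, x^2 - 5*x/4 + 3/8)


(1) = m
(2) = gcd((k - 2)*(k + I), (k - 3)*(k + 5*I)) = 1
(3) = p^3 - 8*p^2 + 9*p + 18
(4) = gcd((q + 6)^2, (q - 6)*(q + 6)) = q + 6
(5) = gcd((x - 7/2)*(x - 3/4), (x - 3/4)*(x - 1/2)) = x - 3/4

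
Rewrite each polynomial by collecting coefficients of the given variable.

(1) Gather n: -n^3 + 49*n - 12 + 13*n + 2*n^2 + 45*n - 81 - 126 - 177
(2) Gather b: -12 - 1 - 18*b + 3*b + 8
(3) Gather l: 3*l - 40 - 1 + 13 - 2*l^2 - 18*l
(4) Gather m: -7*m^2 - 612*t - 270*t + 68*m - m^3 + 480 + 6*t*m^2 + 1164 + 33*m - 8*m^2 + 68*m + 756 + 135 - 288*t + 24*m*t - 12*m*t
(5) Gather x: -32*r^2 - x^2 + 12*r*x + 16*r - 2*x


(1) = -n^3 + 2*n^2 + 107*n - 396
(2) = -15*b - 5
(3) = -2*l^2 - 15*l - 28
(4) = -m^3 + m^2*(6*t - 15) + m*(12*t + 169) - 1170*t + 2535
(5) = -32*r^2 + 16*r - x^2 + x*(12*r - 2)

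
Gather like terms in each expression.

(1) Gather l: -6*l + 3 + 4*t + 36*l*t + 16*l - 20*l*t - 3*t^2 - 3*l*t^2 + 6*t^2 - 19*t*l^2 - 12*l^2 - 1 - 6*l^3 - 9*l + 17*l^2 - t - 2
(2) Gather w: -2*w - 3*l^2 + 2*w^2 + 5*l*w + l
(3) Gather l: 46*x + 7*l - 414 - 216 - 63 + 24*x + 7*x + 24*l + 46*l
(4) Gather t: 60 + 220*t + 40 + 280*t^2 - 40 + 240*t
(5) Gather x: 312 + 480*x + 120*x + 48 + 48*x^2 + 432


(1) = -6*l^3 + l^2*(5 - 19*t) + l*(-3*t^2 + 16*t + 1) + 3*t^2 + 3*t
(2) = -3*l^2 + l + 2*w^2 + w*(5*l - 2)
(3) = 77*l + 77*x - 693
(4) = 280*t^2 + 460*t + 60
(5) = 48*x^2 + 600*x + 792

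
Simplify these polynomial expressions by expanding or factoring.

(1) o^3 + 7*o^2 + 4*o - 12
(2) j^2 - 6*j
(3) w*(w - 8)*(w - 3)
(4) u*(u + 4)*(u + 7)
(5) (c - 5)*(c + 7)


(1) = (o - 1)*(o + 2)*(o + 6)
(2) = j*(j - 6)
(3) = w^3 - 11*w^2 + 24*w
(4) = u^3 + 11*u^2 + 28*u
(5) = c^2 + 2*c - 35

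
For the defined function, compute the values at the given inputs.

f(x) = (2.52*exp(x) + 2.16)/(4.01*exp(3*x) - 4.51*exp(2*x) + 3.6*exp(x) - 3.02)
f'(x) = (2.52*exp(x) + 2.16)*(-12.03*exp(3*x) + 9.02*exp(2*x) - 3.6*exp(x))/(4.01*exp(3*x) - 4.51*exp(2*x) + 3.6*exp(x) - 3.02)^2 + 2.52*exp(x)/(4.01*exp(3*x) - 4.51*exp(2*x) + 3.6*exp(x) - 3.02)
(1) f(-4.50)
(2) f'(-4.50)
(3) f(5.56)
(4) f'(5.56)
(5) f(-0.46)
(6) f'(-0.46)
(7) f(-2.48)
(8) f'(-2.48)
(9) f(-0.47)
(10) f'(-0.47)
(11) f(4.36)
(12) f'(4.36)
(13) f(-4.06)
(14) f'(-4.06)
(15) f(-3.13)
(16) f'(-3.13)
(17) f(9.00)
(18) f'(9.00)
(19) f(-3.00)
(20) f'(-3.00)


(1) = -0.73
(2) = -0.02
(3) = 0.00
(4) = -0.00
(5) = -2.44
(6) = -3.75
(7) = -0.86
(8) = -0.15
(9) = -2.41
(10) = -3.59
(11) = 0.00
(12) = -0.00
(13) = -0.74
(14) = -0.03
(15) = -0.79
(16) = -0.08
(17) = 0.00
(18) = -0.00
(19) = -0.80
(20) = -0.09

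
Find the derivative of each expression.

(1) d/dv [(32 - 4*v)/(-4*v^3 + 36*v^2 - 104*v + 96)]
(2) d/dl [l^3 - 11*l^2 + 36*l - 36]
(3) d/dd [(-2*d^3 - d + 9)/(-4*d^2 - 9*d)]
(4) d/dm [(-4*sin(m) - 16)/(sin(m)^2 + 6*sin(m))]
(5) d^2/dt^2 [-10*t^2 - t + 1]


(1) = (v^3 - 9*v^2 + 26*v - (v - 8)*(3*v^2 - 18*v + 26) - 24)/(v^3 - 9*v^2 + 26*v - 24)^2
(2) = 3*l^2 - 22*l + 36
(3) = (8*d^4 + 36*d^3 - 4*d^2 + 72*d + 81)/(d^2*(16*d^2 + 72*d + 81))
(4) = 4*(cos(m) + 8/tan(m) + 24*cos(m)/sin(m)^2)/(sin(m) + 6)^2
(5) = -20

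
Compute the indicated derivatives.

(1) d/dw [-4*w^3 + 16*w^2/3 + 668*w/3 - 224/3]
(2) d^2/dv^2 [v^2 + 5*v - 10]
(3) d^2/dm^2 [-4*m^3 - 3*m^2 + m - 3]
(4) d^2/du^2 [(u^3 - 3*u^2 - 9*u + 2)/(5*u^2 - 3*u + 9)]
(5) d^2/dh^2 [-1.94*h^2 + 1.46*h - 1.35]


(1) = -12*w^2 + 32*w/3 + 668/3
(2) = 2
(3) = -24*m - 6
(4) = 12*(-51*u^3 + 79*u^2 + 228*u - 93)/(125*u^6 - 225*u^5 + 810*u^4 - 837*u^3 + 1458*u^2 - 729*u + 729)
(5) = -3.88000000000000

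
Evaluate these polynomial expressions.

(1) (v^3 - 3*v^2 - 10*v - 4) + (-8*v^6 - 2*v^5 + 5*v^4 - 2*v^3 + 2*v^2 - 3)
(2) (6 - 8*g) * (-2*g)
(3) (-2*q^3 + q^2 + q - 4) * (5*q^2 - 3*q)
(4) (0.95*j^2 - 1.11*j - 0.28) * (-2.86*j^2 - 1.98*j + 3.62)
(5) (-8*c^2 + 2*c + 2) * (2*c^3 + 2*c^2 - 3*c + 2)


(1) = -8*v^6 - 2*v^5 + 5*v^4 - v^3 - v^2 - 10*v - 7
(2) = 16*g^2 - 12*g
(3) = -10*q^5 + 11*q^4 + 2*q^3 - 23*q^2 + 12*q
(4) = -2.717*j^4 + 1.2936*j^3 + 6.4376*j^2 - 3.4638*j - 1.0136
(5) = -16*c^5 - 12*c^4 + 32*c^3 - 18*c^2 - 2*c + 4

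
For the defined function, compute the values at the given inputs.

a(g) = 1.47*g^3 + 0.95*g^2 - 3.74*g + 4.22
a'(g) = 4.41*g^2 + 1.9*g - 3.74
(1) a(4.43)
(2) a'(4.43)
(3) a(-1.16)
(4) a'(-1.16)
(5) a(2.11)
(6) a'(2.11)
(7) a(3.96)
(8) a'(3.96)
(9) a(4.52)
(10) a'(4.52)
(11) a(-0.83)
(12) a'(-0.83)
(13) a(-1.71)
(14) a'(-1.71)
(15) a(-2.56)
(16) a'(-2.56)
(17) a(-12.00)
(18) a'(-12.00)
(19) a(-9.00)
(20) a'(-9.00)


(1) = 134.09
(2) = 91.22
(3) = 7.54
(4) = -0.01
(5) = 14.37
(6) = 19.90
(7) = 95.59
(8) = 72.94
(9) = 142.47
(10) = 94.95
(11) = 7.14
(12) = -2.28
(13) = 6.04
(14) = 5.91
(15) = -4.64
(16) = 20.30
(17) = -2354.26
(18) = 608.50
(19) = -956.80
(20) = 336.37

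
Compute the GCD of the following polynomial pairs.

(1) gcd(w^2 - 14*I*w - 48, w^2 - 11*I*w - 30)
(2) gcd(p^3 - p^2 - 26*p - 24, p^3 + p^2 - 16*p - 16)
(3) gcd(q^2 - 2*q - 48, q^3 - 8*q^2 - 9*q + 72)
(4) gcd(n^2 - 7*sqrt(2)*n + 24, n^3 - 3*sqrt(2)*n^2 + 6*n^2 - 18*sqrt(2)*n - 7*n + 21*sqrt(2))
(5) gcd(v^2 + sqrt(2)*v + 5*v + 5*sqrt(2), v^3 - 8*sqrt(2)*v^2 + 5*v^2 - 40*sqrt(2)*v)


(1) = w - 6*I
(2) = gcd((p - 6)*(p + 1)*(p + 4), (p - 4)*(p + 1)*(p + 4)) = p^2 + 5*p + 4
(3) = q - 8
(4) = gcd((n - 4*sqrt(2))*(n - 3*sqrt(2)), (n - 1)*(n + 7)*(n - 3*sqrt(2))) = n - 3*sqrt(2)
(5) = v + 5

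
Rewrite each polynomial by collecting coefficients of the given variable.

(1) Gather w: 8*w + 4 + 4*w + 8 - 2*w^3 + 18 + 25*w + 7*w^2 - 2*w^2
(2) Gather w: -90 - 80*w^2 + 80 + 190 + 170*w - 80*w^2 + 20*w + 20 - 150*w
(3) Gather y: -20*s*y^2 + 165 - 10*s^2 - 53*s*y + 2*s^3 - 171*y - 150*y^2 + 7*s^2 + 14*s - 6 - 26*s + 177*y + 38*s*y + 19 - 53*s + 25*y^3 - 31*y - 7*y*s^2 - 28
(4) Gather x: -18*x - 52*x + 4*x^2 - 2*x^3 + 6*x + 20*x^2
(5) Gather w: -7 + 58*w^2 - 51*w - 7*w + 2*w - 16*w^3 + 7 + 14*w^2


(1) = -2*w^3 + 5*w^2 + 37*w + 30
(2) = -160*w^2 + 40*w + 200
(3) = 2*s^3 - 3*s^2 - 65*s + 25*y^3 + y^2*(-20*s - 150) + y*(-7*s^2 - 15*s - 25) + 150
(4) = -2*x^3 + 24*x^2 - 64*x
(5) = -16*w^3 + 72*w^2 - 56*w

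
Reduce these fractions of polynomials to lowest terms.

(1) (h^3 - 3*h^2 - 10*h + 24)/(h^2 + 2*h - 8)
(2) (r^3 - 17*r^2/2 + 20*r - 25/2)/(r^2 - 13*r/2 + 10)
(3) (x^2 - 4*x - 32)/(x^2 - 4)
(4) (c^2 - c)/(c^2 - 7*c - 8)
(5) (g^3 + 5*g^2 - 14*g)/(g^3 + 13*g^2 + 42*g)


(1) = (h^2 - h - 12)/(h + 4)
(2) = (r^2 - 6*r + 5)/(r - 4)
(3) = (x^2 - 4*x - 32)/(x^2 - 4)
(4) = (c^2 - c)/(c^2 - 7*c - 8)
(5) = (g - 2)/(g + 6)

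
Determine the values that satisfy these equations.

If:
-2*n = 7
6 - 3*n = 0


Then:
No Solution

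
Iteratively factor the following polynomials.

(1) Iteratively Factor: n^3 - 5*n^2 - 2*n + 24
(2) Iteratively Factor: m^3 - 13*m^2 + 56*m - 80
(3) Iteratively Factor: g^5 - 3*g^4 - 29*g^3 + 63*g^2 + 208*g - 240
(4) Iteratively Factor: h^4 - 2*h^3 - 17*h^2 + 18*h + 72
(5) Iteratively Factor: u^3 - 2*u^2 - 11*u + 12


(1) = (n - 4)*(n^2 - n - 6) = (n - 4)*(n - 3)*(n + 2)
(2) = (m - 4)*(m^2 - 9*m + 20) = (m - 4)^2*(m - 5)
(3) = (g + 3)*(g^4 - 6*g^3 - 11*g^2 + 96*g - 80) = (g - 1)*(g + 3)*(g^3 - 5*g^2 - 16*g + 80) = (g - 5)*(g - 1)*(g + 3)*(g^2 - 16) = (g - 5)*(g - 4)*(g - 1)*(g + 3)*(g + 4)
(4) = (h + 3)*(h^3 - 5*h^2 - 2*h + 24) = (h - 4)*(h + 3)*(h^2 - h - 6) = (h - 4)*(h + 2)*(h + 3)*(h - 3)
(5) = (u + 3)*(u^2 - 5*u + 4) = (u - 1)*(u + 3)*(u - 4)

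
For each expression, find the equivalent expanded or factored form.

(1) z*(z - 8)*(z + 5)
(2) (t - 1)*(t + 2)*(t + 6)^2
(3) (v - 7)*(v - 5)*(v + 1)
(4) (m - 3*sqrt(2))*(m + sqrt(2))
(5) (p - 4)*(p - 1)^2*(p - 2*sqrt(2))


(1) = z^3 - 3*z^2 - 40*z
(2) = t^4 + 13*t^3 + 46*t^2 + 12*t - 72
(3) = v^3 - 11*v^2 + 23*v + 35
(4) = m^2 - 2*sqrt(2)*m - 6
(5) = p^4 - 6*p^3 - 2*sqrt(2)*p^3 + 9*p^2 + 12*sqrt(2)*p^2 - 18*sqrt(2)*p - 4*p + 8*sqrt(2)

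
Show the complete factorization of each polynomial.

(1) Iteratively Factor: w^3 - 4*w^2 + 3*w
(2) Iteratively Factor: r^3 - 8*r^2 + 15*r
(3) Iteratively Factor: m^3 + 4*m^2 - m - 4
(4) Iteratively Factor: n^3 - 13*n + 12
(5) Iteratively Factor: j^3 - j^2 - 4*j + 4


(1) = (w - 3)*(w^2 - w) = (w - 3)*(w - 1)*(w)
(2) = (r - 5)*(r^2 - 3*r) = r*(r - 5)*(r - 3)
(3) = (m + 4)*(m^2 - 1) = (m + 1)*(m + 4)*(m - 1)
(4) = (n - 3)*(n^2 + 3*n - 4) = (n - 3)*(n - 1)*(n + 4)
(5) = (j - 1)*(j^2 - 4) = (j - 2)*(j - 1)*(j + 2)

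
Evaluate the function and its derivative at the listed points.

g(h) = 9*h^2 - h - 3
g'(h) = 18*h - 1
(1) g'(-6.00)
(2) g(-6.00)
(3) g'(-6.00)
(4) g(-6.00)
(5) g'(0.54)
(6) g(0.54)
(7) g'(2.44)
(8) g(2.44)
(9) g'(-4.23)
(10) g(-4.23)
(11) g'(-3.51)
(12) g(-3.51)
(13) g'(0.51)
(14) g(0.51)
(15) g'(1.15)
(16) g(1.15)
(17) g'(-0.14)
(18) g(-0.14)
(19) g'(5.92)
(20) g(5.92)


(1) = -109.00
(2) = 327.00
(3) = -109.00
(4) = 327.00
(5) = 8.72
(6) = -0.92
(7) = 42.92
(8) = 48.14
(9) = -77.14
(10) = 162.27
(11) = -64.18
(12) = 111.39
(13) = 8.18
(14) = -1.17
(15) = 19.70
(16) = 7.75
(17) = -3.52
(18) = -2.68
(19) = 105.56
(20) = 306.50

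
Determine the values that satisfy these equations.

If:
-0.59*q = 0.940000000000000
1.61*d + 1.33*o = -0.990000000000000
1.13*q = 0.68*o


Then:
d = 1.57
o = -2.65
q = -1.59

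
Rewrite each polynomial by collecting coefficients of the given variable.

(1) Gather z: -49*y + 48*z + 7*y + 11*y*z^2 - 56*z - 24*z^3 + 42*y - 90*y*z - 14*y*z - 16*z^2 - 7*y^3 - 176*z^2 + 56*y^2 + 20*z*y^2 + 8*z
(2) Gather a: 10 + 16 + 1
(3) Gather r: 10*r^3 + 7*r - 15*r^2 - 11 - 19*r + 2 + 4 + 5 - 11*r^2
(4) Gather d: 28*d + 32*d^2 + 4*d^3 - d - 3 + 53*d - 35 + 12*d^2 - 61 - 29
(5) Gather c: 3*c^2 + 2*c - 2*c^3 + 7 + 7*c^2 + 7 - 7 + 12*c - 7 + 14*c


(1) = -7*y^3 + 56*y^2 - 24*z^3 + z^2*(11*y - 192) + z*(20*y^2 - 104*y)
(2) = 27
(3) = 10*r^3 - 26*r^2 - 12*r
(4) = 4*d^3 + 44*d^2 + 80*d - 128
(5) = -2*c^3 + 10*c^2 + 28*c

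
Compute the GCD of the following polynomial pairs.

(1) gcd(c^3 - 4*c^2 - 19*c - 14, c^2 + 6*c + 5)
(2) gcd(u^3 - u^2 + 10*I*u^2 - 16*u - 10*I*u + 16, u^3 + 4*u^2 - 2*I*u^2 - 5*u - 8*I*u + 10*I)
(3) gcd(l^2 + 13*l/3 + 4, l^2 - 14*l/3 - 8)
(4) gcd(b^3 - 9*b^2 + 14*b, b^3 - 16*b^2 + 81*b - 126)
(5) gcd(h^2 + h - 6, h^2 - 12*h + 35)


(1) = gcd((c - 7)*(c + 1)*(c + 2), (c + 1)*(c + 5)) = c + 1
(2) = gcd((u - 1)*(u + 2*I)*(u + 8*I), (u - 1)*(u + 5)*(u - 2*I)) = u - 1
(3) = l + 4/3
(4) = gcd(b*(b - 7)*(b - 2), (b - 7)*(b - 6)*(b - 3)) = b - 7
(5) = gcd((h - 2)*(h + 3), (h - 7)*(h - 5)) = 1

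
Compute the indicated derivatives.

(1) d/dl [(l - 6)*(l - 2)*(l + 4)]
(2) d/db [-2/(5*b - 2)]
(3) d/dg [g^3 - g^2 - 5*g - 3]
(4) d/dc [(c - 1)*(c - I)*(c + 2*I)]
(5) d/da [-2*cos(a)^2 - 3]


(1) = 3*l^2 - 8*l - 20
(2) = 10/(5*b - 2)^2
(3) = 3*g^2 - 2*g - 5
(4) = 3*c^2 + 2*c*(-1 + I) + 2 - I
(5) = 2*sin(2*a)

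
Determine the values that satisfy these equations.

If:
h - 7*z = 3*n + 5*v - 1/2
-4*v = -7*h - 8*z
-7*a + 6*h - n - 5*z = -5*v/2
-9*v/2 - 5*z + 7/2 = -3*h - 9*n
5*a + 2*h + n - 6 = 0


Then:
a = 3765/3722
h = 13272/20471
n = -14511/40942
v = 14890/20471
z = -4168/20471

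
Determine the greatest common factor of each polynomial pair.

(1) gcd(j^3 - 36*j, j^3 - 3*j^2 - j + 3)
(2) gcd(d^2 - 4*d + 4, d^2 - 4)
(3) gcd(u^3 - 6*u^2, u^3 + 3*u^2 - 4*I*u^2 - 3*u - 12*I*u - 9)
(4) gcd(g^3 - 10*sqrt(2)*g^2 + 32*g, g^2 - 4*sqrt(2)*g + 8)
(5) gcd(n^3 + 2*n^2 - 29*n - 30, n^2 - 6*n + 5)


(1) = 1
(2) = d - 2
(3) = gcd(u^2*(u - 6), (u + 3)*(u - 3*I)*(u - I)) = 1
(4) = gcd(g*(g - 8*sqrt(2))*(g - 2*sqrt(2)), (g - 2*sqrt(2))^2) = g - 2*sqrt(2)
(5) = gcd((n - 5)*(n + 1)*(n + 6), (n - 5)*(n - 1)) = n - 5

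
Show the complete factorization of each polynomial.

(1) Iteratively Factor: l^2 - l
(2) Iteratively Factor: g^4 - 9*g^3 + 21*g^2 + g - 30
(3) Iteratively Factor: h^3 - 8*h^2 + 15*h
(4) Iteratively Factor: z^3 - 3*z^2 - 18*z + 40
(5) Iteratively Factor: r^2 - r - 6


(1) = (l)*(l - 1)
(2) = (g - 5)*(g^3 - 4*g^2 + g + 6) = (g - 5)*(g - 2)*(g^2 - 2*g - 3) = (g - 5)*(g - 3)*(g - 2)*(g + 1)
(3) = (h - 3)*(h^2 - 5*h) = h*(h - 3)*(h - 5)
(4) = (z - 2)*(z^2 - z - 20) = (z - 5)*(z - 2)*(z + 4)
(5) = (r + 2)*(r - 3)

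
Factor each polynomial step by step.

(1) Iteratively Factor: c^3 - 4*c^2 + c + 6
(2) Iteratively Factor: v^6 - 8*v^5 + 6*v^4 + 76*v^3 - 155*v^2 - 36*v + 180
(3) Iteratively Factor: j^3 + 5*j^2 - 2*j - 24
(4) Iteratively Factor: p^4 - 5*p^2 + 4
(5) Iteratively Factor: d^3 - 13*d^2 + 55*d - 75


(1) = (c + 1)*(c^2 - 5*c + 6) = (c - 2)*(c + 1)*(c - 3)
(2) = (v + 1)*(v^5 - 9*v^4 + 15*v^3 + 61*v^2 - 216*v + 180) = (v + 1)*(v + 3)*(v^4 - 12*v^3 + 51*v^2 - 92*v + 60) = (v - 2)*(v + 1)*(v + 3)*(v^3 - 10*v^2 + 31*v - 30) = (v - 2)^2*(v + 1)*(v + 3)*(v^2 - 8*v + 15) = (v - 5)*(v - 2)^2*(v + 1)*(v + 3)*(v - 3)
(3) = (j + 4)*(j^2 + j - 6) = (j - 2)*(j + 4)*(j + 3)
(4) = (p - 1)*(p^3 + p^2 - 4*p - 4) = (p - 1)*(p + 1)*(p^2 - 4) = (p - 2)*(p - 1)*(p + 1)*(p + 2)
(5) = (d - 3)*(d^2 - 10*d + 25) = (d - 5)*(d - 3)*(d - 5)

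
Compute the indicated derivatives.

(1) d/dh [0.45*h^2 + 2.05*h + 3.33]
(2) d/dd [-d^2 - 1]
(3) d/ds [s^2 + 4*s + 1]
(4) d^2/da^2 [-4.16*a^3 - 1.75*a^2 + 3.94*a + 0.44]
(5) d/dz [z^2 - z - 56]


(1) = 0.9*h + 2.05
(2) = -2*d
(3) = 2*s + 4
(4) = -24.96*a - 3.5
(5) = 2*z - 1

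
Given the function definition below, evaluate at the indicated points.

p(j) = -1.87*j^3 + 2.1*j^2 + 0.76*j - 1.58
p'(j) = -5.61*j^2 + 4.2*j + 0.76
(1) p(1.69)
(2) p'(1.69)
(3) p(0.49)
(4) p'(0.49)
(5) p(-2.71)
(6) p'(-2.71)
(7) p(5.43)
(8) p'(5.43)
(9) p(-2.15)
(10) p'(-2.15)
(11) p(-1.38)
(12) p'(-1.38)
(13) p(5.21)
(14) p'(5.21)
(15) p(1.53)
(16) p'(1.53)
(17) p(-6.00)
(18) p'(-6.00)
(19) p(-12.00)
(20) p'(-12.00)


(1) = -3.32
(2) = -8.16
(3) = -0.92
(4) = 1.47
(5) = 49.00
(6) = -51.82
(7) = -234.93
(8) = -141.84
(9) = 25.08
(10) = -34.20
(11) = 6.28
(12) = -15.72
(13) = -205.07
(14) = -129.64
(15) = -2.20
(16) = -5.95
(17) = 473.38
(18) = -226.40
(19) = 3523.06
(20) = -857.48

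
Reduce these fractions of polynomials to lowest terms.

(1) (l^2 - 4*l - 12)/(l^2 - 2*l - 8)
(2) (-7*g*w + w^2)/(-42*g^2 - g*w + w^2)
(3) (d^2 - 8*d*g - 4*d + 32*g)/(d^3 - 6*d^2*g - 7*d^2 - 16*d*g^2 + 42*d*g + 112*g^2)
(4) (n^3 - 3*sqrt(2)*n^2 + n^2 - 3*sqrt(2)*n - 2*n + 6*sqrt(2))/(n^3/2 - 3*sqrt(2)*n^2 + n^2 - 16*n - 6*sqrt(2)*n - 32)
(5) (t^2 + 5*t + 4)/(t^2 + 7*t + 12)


(1) = (l - 6)/(l - 4)
(2) = w/(6*g + w)
(3) = (d - 4)/(d^2 + 2*d*g - 7*d - 14*g)
(4) = (2*n^2 + n*(-6*sqrt(2) - 2) + 6*sqrt(2))/(n^2 - 6*sqrt(2)*n - 32)
(5) = (t + 1)/(t + 3)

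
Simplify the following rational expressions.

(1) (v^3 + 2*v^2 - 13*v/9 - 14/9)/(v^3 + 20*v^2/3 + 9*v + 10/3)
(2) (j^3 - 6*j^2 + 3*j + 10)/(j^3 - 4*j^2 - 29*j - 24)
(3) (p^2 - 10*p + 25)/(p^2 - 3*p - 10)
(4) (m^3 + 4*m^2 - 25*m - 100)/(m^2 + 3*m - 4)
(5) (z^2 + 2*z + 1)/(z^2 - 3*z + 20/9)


(1) = (3*v^2 + 4*v - 7)/(3*v^2 + 18*v + 15)
(2) = (j^2 - 7*j + 10)/(j^2 - 5*j - 24)
(3) = (p - 5)/(p + 2)
(4) = (m^2 - 25)/(m - 1)
(5) = (9*z^2 + 18*z + 9)/(9*z^2 - 27*z + 20)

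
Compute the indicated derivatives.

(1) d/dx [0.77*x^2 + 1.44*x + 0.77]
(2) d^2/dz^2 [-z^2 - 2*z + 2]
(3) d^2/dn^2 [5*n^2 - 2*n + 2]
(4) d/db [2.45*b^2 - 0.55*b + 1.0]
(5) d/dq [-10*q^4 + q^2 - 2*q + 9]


(1) = 1.54*x + 1.44
(2) = -2
(3) = 10
(4) = 4.9*b - 0.55
(5) = -40*q^3 + 2*q - 2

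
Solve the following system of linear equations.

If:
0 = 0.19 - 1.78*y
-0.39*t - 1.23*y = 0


Then:
t = -0.34
y = 0.11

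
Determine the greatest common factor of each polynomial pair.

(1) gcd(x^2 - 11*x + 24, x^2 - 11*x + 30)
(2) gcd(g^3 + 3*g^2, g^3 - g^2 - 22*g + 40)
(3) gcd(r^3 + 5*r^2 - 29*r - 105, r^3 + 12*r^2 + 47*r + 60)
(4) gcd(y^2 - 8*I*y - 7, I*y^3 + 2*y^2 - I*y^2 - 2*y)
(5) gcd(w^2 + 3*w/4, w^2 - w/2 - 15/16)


(1) = gcd((x - 8)*(x - 3), (x - 6)*(x - 5)) = 1
(2) = gcd(g^2*(g + 3), (g - 4)*(g - 2)*(g + 5)) = 1
(3) = gcd((r - 5)*(r + 3)*(r + 7), (r + 3)*(r + 4)*(r + 5)) = r + 3
(4) = gcd((y - 7*I)*(y - I), y*(y - 2*I)*(I*y - I)) = 1
(5) = w + 3/4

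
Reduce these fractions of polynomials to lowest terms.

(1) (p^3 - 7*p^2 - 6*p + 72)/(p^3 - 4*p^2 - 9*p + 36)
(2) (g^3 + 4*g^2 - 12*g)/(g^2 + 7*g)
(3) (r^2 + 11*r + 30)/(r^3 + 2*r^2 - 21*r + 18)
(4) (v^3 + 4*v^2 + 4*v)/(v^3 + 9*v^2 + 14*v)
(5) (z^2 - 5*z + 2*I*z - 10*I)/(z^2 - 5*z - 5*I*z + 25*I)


(1) = (p - 6)/(p - 3)
(2) = (g^2 + 4*g - 12)/(g + 7)
(3) = (r + 5)/(r^2 - 4*r + 3)
(4) = (v + 2)/(v + 7)
(5) = (z + 2*I)/(z - 5*I)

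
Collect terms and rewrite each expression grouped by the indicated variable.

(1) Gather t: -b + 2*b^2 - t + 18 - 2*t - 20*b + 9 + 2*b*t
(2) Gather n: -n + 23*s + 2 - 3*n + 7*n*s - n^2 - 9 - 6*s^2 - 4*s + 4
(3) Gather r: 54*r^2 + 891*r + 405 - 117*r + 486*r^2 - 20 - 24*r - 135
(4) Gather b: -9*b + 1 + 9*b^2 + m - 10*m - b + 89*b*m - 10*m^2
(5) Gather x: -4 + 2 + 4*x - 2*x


(1) = 2*b^2 - 21*b + t*(2*b - 3) + 27
(2) = -n^2 + n*(7*s - 4) - 6*s^2 + 19*s - 3
(3) = 540*r^2 + 750*r + 250
(4) = 9*b^2 + b*(89*m - 10) - 10*m^2 - 9*m + 1
(5) = 2*x - 2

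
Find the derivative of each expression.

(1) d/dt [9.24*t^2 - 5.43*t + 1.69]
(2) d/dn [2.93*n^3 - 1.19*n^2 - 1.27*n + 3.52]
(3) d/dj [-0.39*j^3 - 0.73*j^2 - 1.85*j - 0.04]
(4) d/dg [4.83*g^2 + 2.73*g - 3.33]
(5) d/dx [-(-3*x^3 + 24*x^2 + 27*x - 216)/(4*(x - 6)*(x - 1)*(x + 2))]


(1) = 18.48*t - 5.43
(2) = 8.79*n^2 - 2.38*n - 1.27
(3) = -1.17*j^2 - 1.46*j - 1.85
(4) = 9.66*g + 2.73
(5) = 3*(3*x^4 + 2*x^3 - 161*x^2 + 528*x + 468)/(4*(x^6 - 10*x^5 + 9*x^4 + 104*x^3 - 56*x^2 - 192*x + 144))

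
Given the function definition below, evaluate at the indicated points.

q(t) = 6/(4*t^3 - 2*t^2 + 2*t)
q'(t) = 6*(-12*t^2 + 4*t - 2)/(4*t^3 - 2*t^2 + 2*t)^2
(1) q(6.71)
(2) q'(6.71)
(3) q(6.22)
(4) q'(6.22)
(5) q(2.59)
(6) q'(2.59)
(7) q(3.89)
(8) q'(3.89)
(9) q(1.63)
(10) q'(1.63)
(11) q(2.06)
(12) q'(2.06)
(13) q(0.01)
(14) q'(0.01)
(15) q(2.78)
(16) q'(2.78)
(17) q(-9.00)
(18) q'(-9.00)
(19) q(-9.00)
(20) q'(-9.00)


(1) = 0.01
(2) = -0.00
(3) = 0.01
(4) = -0.00
(5) = 0.10
(6) = -0.12
(7) = 0.03
(8) = -0.02
(9) = 0.39
(10) = -0.70
(11) = 0.20
(12) = -0.29
(13) = 302.97
(14) = -30003.18
(15) = 0.08
(16) = -0.09
(17) = -0.00
(18) = -0.00
(19) = -0.00
(20) = -0.00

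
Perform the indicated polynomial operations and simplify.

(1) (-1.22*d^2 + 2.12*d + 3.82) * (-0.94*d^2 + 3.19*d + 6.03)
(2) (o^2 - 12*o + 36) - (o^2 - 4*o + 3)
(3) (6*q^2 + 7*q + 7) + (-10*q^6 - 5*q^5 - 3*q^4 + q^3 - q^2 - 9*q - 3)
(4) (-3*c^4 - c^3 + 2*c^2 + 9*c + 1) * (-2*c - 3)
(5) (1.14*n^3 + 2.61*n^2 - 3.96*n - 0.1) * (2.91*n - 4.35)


(1) = 1.1468*d^4 - 5.8846*d^3 - 4.1846*d^2 + 24.9694*d + 23.0346
(2) = 33 - 8*o
(3) = -10*q^6 - 5*q^5 - 3*q^4 + q^3 + 5*q^2 - 2*q + 4
(4) = 6*c^5 + 11*c^4 - c^3 - 24*c^2 - 29*c - 3
(5) = 3.3174*n^4 + 2.6361*n^3 - 22.8771*n^2 + 16.935*n + 0.435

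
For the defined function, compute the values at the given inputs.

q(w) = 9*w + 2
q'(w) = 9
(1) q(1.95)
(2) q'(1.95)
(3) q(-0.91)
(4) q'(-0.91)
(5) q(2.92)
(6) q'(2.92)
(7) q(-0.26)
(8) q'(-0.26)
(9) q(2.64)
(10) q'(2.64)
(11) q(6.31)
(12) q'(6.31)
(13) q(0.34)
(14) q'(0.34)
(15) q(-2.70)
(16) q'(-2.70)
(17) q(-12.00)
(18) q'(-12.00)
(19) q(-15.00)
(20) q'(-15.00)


(1) = 19.55
(2) = 9.00
(3) = -6.19
(4) = 9.00
(5) = 28.28
(6) = 9.00
(7) = -0.34
(8) = 9.00
(9) = 25.76
(10) = 9.00
(11) = 58.79
(12) = 9.00
(13) = 5.06
(14) = 9.00
(15) = -22.30
(16) = 9.00
(17) = -106.00
(18) = 9.00
(19) = -133.00
(20) = 9.00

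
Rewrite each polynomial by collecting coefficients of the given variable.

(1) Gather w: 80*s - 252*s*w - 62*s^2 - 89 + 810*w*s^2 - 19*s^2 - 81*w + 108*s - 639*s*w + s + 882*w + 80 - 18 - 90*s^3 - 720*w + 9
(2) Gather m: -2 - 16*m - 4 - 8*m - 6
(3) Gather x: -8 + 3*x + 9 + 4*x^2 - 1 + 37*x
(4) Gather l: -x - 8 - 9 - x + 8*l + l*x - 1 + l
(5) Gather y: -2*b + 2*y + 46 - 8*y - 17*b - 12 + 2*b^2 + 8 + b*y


(1) = -90*s^3 - 81*s^2 + 189*s + w*(810*s^2 - 891*s + 81) - 18
(2) = -24*m - 12
(3) = 4*x^2 + 40*x
(4) = l*(x + 9) - 2*x - 18
(5) = 2*b^2 - 19*b + y*(b - 6) + 42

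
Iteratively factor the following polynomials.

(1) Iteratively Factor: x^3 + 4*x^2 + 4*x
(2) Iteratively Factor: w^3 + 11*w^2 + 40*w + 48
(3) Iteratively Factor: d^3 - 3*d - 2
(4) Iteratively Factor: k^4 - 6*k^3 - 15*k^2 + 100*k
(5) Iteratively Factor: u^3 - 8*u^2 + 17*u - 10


(1) = (x)*(x^2 + 4*x + 4) = x*(x + 2)*(x + 2)
(2) = (w + 4)*(w^2 + 7*w + 12) = (w + 3)*(w + 4)*(w + 4)
(3) = (d + 1)*(d^2 - d - 2) = (d - 2)*(d + 1)*(d + 1)
(4) = (k)*(k^3 - 6*k^2 - 15*k + 100) = k*(k - 5)*(k^2 - k - 20) = k*(k - 5)*(k + 4)*(k - 5)
(5) = (u - 2)*(u^2 - 6*u + 5) = (u - 5)*(u - 2)*(u - 1)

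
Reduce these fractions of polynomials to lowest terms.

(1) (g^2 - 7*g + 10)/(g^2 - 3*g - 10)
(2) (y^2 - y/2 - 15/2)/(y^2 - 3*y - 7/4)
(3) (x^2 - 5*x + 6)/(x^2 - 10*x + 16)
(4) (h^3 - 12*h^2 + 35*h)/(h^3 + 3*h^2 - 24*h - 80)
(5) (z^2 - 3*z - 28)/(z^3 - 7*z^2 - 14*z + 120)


(1) = (g - 2)/(g + 2)
(2) = (4*y^2 - 2*y - 30)/(4*y^2 - 12*y - 7)
(3) = (x - 3)/(x - 8)
(4) = (h^2 - 7*h)/(h^2 + 8*h + 16)
(5) = (z - 7)/(z^2 - 11*z + 30)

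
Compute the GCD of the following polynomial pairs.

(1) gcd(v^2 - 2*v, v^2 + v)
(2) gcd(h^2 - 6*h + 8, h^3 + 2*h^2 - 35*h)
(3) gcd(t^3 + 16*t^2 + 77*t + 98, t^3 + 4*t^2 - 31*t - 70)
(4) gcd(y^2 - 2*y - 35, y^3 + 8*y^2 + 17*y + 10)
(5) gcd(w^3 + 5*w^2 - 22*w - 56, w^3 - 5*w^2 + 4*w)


(1) = gcd(v*(v - 2), v*(v + 1)) = v
(2) = gcd((h - 4)*(h - 2), h*(h - 5)*(h + 7)) = 1
(3) = gcd((t + 2)*(t + 7)^2, (t - 5)*(t + 2)*(t + 7)) = t^2 + 9*t + 14
(4) = gcd((y - 7)*(y + 5), (y + 1)*(y + 2)*(y + 5)) = y + 5
(5) = gcd((w - 4)*(w + 2)*(w + 7), w*(w - 4)*(w - 1)) = w - 4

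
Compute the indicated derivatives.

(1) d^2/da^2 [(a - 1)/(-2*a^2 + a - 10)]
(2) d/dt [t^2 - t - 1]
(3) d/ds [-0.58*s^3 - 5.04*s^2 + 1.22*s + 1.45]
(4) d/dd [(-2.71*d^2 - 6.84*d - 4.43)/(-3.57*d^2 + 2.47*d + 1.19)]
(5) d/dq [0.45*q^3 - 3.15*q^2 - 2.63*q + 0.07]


(1) = 2*(-(a - 1)*(4*a - 1)^2 + 3*(2*a - 1)*(2*a^2 - a + 10))/(2*a^2 - a + 10)^3
(2) = 2*t - 1
(3) = -1.74*s^2 - 10.08*s + 1.22
(4) = (-31.1125*d^2 - 38.08*d + 2.8025)/(12.7449*d^4 - 17.6358*d^3 - 2.3957*d^2 + 5.8786*d + 1.4161)
(5) = 1.35*q^2 - 6.3*q - 2.63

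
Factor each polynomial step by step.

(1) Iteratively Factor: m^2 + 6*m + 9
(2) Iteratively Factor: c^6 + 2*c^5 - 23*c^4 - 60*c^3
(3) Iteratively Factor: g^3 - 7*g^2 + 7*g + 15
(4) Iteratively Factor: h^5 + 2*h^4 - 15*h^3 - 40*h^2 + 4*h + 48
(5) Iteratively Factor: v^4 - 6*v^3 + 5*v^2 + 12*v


(1) = (m + 3)*(m + 3)
(2) = (c)*(c^5 + 2*c^4 - 23*c^3 - 60*c^2) = c^2*(c^4 + 2*c^3 - 23*c^2 - 60*c) = c^2*(c - 5)*(c^3 + 7*c^2 + 12*c) = c^3*(c - 5)*(c^2 + 7*c + 12) = c^3*(c - 5)*(c + 4)*(c + 3)
(3) = (g - 5)*(g^2 - 2*g - 3) = (g - 5)*(g + 1)*(g - 3)
(4) = (h - 1)*(h^4 + 3*h^3 - 12*h^2 - 52*h - 48) = (h - 1)*(h + 2)*(h^3 + h^2 - 14*h - 24) = (h - 4)*(h - 1)*(h + 2)*(h^2 + 5*h + 6) = (h - 4)*(h - 1)*(h + 2)^2*(h + 3)
(5) = (v)*(v^3 - 6*v^2 + 5*v + 12) = v*(v - 4)*(v^2 - 2*v - 3) = v*(v - 4)*(v + 1)*(v - 3)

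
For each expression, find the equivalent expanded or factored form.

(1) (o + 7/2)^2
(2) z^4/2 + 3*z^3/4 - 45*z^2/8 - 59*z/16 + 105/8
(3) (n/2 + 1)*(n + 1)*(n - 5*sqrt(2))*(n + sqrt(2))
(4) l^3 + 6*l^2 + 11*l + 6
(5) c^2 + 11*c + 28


(1) = o^2 + 7*o + 49/4
(2) = (z/2 + 1)*(z - 5/2)*(z - 3/2)*(z + 7/2)
(3) = n^4/2 - 2*sqrt(2)*n^3 + 3*n^3/2 - 6*sqrt(2)*n^2 - 4*n^2 - 15*n - 4*sqrt(2)*n - 10
(4) = (l + 1)*(l + 2)*(l + 3)
(5) = (c + 4)*(c + 7)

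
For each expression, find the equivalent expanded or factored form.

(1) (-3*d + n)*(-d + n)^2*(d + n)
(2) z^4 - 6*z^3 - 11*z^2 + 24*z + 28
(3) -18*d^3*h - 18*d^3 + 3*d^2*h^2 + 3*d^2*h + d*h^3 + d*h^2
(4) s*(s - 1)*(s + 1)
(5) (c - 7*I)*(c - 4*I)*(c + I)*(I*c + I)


(1) = -3*d^4 + 4*d^3*n + 2*d^2*n^2 - 4*d*n^3 + n^4
(2) = (z - 7)*(z - 2)*(z + 1)*(z + 2)
(3) = (-3*d + h)*(6*d + h)*(d*h + d)
(4) = s^3 - s
(5) = I*c^4 + 10*c^3 + I*c^3 + 10*c^2 - 17*I*c^2 + 28*c - 17*I*c + 28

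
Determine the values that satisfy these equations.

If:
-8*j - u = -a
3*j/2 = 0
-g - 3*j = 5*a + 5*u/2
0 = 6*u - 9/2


Then:
a = 3/4
g = -45/8
j = 0
u = 3/4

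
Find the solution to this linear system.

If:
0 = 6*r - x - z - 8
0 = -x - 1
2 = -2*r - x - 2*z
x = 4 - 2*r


Then:
No Solution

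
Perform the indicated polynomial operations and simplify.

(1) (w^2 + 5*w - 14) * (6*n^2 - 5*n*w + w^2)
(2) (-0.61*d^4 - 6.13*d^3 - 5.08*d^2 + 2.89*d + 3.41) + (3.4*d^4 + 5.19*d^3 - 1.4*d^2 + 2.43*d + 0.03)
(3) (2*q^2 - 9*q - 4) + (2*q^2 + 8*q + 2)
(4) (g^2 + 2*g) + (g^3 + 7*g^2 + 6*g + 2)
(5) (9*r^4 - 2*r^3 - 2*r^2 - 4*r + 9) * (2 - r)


(1) = 6*n^2*w^2 + 30*n^2*w - 84*n^2 - 5*n*w^3 - 25*n*w^2 + 70*n*w + w^4 + 5*w^3 - 14*w^2
(2) = 2.79*d^4 - 0.94*d^3 - 6.48*d^2 + 5.32*d + 3.44
(3) = 4*q^2 - q - 2
(4) = g^3 + 8*g^2 + 8*g + 2
(5) = -9*r^5 + 20*r^4 - 2*r^3 - 17*r + 18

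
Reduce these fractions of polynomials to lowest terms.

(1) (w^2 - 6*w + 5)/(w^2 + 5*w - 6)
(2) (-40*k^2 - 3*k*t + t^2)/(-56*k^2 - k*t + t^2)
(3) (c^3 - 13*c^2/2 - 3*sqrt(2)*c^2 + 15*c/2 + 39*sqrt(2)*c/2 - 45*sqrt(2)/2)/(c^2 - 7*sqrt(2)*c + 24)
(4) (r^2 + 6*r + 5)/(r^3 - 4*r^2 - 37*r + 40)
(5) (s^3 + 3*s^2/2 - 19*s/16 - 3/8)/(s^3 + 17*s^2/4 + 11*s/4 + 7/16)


(1) = (w - 5)/(w + 6)
(2) = (5*k + t)/(7*k + t)
(3) = (2*c^2 - 13*c + 15)/(2*c - 8*sqrt(2))
(4) = (r + 1)/(r^2 - 9*r + 8)
(5) = (4*s^2 + 5*s - 6)/(4*s^2 + 16*s + 7)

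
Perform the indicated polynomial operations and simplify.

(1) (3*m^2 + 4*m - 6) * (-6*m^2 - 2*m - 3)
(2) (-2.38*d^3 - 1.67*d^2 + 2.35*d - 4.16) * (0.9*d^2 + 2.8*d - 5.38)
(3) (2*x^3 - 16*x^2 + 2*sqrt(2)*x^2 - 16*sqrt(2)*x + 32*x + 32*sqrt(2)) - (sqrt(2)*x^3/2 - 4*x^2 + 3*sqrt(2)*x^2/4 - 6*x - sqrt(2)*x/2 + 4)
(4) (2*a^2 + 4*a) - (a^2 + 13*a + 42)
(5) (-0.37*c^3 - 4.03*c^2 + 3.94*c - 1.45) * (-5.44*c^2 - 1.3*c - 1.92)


(1) = -18*m^4 - 30*m^3 + 19*m^2 + 18
(2) = -2.142*d^5 - 8.167*d^4 + 10.2434*d^3 + 11.8206*d^2 - 24.291*d + 22.3808
(3) = -sqrt(2)*x^3/2 + 2*x^3 - 12*x^2 + 5*sqrt(2)*x^2/4 - 31*sqrt(2)*x/2 + 38*x - 4 + 32*sqrt(2)
(4) = a^2 - 9*a - 42
(5) = 2.0128*c^5 + 22.4042*c^4 - 15.4842*c^3 + 10.5036*c^2 - 5.6798*c + 2.784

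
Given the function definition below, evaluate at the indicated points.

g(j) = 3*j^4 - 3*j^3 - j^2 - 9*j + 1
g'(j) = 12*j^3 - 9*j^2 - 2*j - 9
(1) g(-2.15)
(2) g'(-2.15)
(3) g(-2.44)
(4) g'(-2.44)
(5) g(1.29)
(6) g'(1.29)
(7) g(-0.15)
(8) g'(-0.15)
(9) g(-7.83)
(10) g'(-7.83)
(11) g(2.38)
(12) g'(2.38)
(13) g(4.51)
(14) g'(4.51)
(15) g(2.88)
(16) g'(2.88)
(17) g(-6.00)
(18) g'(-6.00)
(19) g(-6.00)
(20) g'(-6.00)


(1) = 109.65
(2) = -165.56
(3) = 166.92
(4) = -232.02
(5) = -10.41
(6) = -0.80
(7) = 2.34
(8) = -8.94
(9) = 12726.65
(10) = -6305.70
(11) = 29.73
(12) = 97.04
(13) = 906.03
(14) = 899.73
(15) = 101.51
(16) = 197.24
(17) = 4555.00
(18) = -2913.00
(19) = 4555.00
(20) = -2913.00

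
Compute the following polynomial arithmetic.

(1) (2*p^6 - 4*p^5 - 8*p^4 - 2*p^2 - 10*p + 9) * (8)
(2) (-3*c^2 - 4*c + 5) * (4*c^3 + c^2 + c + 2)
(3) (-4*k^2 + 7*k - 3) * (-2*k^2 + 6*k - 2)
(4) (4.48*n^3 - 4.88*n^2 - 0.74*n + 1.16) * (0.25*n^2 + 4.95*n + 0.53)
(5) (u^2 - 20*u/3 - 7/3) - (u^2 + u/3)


(1) = 16*p^6 - 32*p^5 - 64*p^4 - 16*p^2 - 80*p + 72
(2) = -12*c^5 - 19*c^4 + 13*c^3 - 5*c^2 - 3*c + 10
(3) = 8*k^4 - 38*k^3 + 56*k^2 - 32*k + 6
(4) = 1.12*n^5 + 20.956*n^4 - 21.9666*n^3 - 5.9594*n^2 + 5.3498*n + 0.6148
(5) = -7*u - 7/3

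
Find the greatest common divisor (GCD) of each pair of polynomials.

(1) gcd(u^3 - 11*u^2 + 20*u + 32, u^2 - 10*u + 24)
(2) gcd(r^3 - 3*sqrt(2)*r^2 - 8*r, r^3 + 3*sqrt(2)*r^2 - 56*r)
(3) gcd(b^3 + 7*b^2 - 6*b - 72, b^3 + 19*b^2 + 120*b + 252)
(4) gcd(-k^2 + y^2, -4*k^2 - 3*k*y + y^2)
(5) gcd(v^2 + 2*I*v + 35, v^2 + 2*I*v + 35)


(1) = gcd((u - 8)*(u - 4)*(u + 1), (u - 6)*(u - 4)) = u - 4
(2) = gcd(r*(r - 4*sqrt(2))*(r + sqrt(2)), r*(r - 4*sqrt(2))*(r + 7*sqrt(2))) = r^2 - 4*sqrt(2)*r
(3) = gcd((b - 3)*(b + 4)*(b + 6), (b + 6)^2*(b + 7)) = b + 6
(4) = k + y
(5) = v^2 + 2*I*v + 35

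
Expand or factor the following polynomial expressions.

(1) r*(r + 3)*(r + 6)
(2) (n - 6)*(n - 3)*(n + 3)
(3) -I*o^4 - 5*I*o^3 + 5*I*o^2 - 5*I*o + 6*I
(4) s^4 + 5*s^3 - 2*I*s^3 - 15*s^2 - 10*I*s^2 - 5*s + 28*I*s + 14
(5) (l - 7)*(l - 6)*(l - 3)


(1) = r^3 + 9*r^2 + 18*r
(2) = n^3 - 6*n^2 - 9*n + 54
(3) = (o + 6)*(o - I)*(o + I)*(-I*o + I)
(4) = (s - 2)*(s + 7)*(s - I)^2
(5) = l^3 - 16*l^2 + 81*l - 126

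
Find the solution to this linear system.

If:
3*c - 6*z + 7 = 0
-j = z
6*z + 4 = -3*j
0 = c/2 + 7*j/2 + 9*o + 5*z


Then:
c = -5
j = 4/3
o = 1/2
z = -4/3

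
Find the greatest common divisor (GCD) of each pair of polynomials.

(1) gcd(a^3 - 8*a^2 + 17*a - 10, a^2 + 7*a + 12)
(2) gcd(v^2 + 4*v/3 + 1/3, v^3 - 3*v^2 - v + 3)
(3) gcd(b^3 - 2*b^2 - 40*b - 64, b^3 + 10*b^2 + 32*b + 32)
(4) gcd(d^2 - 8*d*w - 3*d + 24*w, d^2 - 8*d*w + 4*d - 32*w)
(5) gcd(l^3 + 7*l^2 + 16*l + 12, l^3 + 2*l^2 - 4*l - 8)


(1) = gcd((a - 5)*(a - 2)*(a - 1), (a + 3)*(a + 4)) = 1
(2) = v + 1
(3) = gcd((b - 8)*(b + 2)*(b + 4), (b + 2)*(b + 4)^2) = b^2 + 6*b + 8
(4) = -d + 8*w
(5) = gcd((l + 2)^2*(l + 3), (l - 2)*(l + 2)^2) = l^2 + 4*l + 4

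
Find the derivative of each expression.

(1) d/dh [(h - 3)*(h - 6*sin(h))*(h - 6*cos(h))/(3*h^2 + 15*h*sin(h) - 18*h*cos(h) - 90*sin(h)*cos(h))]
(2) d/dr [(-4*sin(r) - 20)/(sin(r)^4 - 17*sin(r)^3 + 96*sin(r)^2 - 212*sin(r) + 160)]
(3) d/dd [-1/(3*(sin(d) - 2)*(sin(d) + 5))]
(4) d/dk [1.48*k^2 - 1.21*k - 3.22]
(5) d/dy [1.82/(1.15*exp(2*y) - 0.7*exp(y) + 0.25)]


(1) = (-11*h^2*cos(h) + h^2 + 10*h*sin(h) + 33*h*cos(h) - 30*sin(h)^2 - 33*sin(h))/(3*(h + 5*sin(h))^2)
(2) = 4*(3*sin(r)^3 - 8*sin(r)^2 - 175*sin(r) + 610)*cos(r)/((sin(r) - 8)^2*(sin(r) - 5)^2*(sin(r) - 2)^3)
(3) = (2*sin(d) + 3)*cos(d)/(3*(sin(d) - 2)^2*(sin(d) + 5)^2)
(4) = 2.96*k - 1.21
(5) = (1.274 - 4.186*exp(y))*exp(y)/(1.15*exp(2*y) - 0.7*exp(y) + 0.25)^2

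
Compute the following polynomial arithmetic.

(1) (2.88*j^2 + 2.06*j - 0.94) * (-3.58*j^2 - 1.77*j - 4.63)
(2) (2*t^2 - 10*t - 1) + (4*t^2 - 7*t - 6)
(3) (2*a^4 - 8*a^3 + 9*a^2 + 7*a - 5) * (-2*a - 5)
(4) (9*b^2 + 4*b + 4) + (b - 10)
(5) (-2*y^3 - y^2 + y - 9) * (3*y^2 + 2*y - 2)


(1) = -10.3104*j^4 - 12.4724*j^3 - 13.6154*j^2 - 7.874*j + 4.3522
(2) = 6*t^2 - 17*t - 7
(3) = -4*a^5 + 6*a^4 + 22*a^3 - 59*a^2 - 25*a + 25
(4) = 9*b^2 + 5*b - 6
(5) = -6*y^5 - 7*y^4 + 5*y^3 - 23*y^2 - 20*y + 18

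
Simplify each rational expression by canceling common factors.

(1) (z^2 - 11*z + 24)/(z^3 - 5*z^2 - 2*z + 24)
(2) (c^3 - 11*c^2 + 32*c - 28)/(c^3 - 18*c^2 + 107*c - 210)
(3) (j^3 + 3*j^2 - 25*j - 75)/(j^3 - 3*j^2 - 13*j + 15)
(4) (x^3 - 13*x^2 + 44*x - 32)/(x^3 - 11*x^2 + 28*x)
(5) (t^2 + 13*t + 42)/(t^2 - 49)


(1) = (z - 8)/(z^2 - 2*z - 8)
(2) = (c^2 - 4*c + 4)/(c^2 - 11*c + 30)
(3) = (j + 5)/(j - 1)
(4) = (x^2 - 9*x + 8)/(x^2 - 7*x)
(5) = (t + 6)/(t - 7)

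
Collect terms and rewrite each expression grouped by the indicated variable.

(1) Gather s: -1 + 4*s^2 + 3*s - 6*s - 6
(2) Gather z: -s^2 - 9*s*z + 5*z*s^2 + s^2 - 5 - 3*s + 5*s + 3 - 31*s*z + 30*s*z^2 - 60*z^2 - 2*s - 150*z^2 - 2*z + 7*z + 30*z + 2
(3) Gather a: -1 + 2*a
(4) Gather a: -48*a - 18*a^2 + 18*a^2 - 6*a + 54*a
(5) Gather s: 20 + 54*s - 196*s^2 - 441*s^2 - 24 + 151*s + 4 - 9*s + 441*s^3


(1) = 4*s^2 - 3*s - 7
(2) = z^2*(30*s - 210) + z*(5*s^2 - 40*s + 35)
(3) = 2*a - 1
(4) = 0
(5) = 441*s^3 - 637*s^2 + 196*s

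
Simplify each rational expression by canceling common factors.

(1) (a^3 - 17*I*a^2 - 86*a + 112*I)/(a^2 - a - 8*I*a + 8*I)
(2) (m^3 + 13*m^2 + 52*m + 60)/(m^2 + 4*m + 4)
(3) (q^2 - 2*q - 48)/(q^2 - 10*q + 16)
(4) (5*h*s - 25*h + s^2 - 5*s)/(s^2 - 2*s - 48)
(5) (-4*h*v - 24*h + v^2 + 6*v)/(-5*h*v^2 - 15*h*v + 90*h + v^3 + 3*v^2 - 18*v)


(1) = (a^2 - 9*I*a - 14)/(a - 1)
(2) = (m^2 + 11*m + 30)/(m + 2)
(3) = (q + 6)/(q - 2)
(4) = (5*h*s - 25*h + s^2 - 5*s)/(s^2 - 2*s - 48)
(5) = (-4*h + v)/(-5*h*v + 15*h + v^2 - 3*v)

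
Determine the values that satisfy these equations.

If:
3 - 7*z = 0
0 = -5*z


Then:
No Solution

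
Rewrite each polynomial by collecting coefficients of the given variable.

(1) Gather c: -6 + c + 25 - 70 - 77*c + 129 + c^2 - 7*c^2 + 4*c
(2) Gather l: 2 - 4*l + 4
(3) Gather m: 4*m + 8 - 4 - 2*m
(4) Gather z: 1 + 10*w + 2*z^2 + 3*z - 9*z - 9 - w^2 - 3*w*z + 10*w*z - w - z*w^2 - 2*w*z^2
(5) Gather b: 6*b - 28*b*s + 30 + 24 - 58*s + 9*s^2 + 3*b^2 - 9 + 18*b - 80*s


(1) = -6*c^2 - 72*c + 78
(2) = 6 - 4*l
(3) = 2*m + 4
(4) = -w^2 + 9*w + z^2*(2 - 2*w) + z*(-w^2 + 7*w - 6) - 8
(5) = 3*b^2 + b*(24 - 28*s) + 9*s^2 - 138*s + 45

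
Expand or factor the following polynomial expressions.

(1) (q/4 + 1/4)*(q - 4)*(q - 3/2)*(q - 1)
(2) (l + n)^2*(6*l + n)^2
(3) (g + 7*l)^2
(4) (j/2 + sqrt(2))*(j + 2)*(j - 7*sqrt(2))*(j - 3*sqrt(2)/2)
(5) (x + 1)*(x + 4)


(1) = q^4/4 - 11*q^3/8 + 5*q^2/4 + 11*q/8 - 3/2
(2) = 36*l^4 + 84*l^3*n + 61*l^2*n^2 + 14*l*n^3 + n^4
(3) = g^2 + 14*g*l + 49*l^2
(4) = j^4/2 - 13*sqrt(2)*j^3/4 + j^3 - 13*sqrt(2)*j^2/2 - 13*j^2/2 - 13*j + 21*sqrt(2)*j + 42*sqrt(2)
(5) = x^2 + 5*x + 4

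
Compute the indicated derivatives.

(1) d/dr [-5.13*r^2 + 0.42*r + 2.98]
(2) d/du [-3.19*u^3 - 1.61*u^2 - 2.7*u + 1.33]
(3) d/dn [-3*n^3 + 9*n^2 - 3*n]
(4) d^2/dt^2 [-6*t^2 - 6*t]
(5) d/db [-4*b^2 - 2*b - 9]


(1) = 0.42 - 10.26*r
(2) = -9.57*u^2 - 3.22*u - 2.7
(3) = -9*n^2 + 18*n - 3
(4) = -12
(5) = -8*b - 2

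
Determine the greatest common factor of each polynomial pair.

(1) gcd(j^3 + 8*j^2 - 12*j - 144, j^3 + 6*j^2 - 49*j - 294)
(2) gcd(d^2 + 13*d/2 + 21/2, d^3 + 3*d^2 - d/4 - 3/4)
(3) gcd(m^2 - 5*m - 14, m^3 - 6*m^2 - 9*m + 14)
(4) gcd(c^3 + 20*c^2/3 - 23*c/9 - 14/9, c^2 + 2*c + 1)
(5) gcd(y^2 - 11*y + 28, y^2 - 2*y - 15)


(1) = gcd((j - 4)*(j + 6)^2, (j - 7)*(j + 6)*(j + 7)) = j + 6
(2) = d + 3
(3) = gcd((m - 7)*(m + 2), (m - 7)*(m - 1)*(m + 2)) = m^2 - 5*m - 14
(4) = gcd((c - 2/3)*(c + 1/3)*(c + 7), (c + 1)^2) = 1
(5) = 1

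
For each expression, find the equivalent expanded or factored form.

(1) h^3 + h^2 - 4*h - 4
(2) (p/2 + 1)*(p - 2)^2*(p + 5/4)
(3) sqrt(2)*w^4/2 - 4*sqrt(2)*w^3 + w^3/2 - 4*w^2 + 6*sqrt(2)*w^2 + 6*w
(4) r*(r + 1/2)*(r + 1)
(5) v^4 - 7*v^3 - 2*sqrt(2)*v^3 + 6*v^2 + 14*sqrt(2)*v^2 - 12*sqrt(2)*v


(1) = (h - 2)*(h + 1)*(h + 2)
(2) = p^4/2 - 3*p^3/8 - 13*p^2/4 + 3*p/2 + 5
(3) = w*(w - 6)*(w - 2)*(sqrt(2)*w/2 + 1/2)
(4) = r^3 + 3*r^2/2 + r/2
(5) = v*(v - 6)*(v - 1)*(v - 2*sqrt(2))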